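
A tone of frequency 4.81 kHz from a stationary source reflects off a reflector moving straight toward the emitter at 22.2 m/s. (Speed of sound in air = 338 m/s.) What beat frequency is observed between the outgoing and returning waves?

At the reflector (a moving observer), f₁ = f₀ · (v + u)/v = 4.81 × 360.2/338 ≈ 5.126 kHz.
The reflection then acts as a moving source: f₂ = f₁ · v/(v − u) ≈ 5.486 kHz.
Equivalently f₂ = f₀ · (v + u)/(v − u).
Beat frequency (with f₀ = 4810 Hz): |f₂ − f₀| = 2u·f₀/(v − u) = 2 × 22.2 × 4810/315.8 ≈ 676 Hz.

676 Hz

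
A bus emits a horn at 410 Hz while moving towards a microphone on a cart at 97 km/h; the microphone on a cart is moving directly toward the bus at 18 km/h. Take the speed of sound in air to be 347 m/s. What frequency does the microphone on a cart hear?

451 Hz

97 km/h = 26.94 m/s; 18 km/h = 5 m/s.
General Doppler shift: f' = f · (v + v_o)/(v − v_s).
f' = 410 × (347 + 5)/(347 − 26.94) = 410 × 352/320.06 ≈ 451 Hz.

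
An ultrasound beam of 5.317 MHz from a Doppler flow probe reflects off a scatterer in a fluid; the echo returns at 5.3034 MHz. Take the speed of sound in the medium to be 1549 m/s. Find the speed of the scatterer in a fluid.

1.98 m/s

Double Doppler shift off a moving reflector: f₂ = f₀ · (v + u)/(v − u) (u > 0 toward emitter).
Rearranging, u = v · (f₂ − f₀)/(f₂ + f₀) = 1549 × -0.0136/10.6204 ≈ -1.98 m/s.
So the scatterer in a fluid is moving at 1.98 m/s away from the emitter.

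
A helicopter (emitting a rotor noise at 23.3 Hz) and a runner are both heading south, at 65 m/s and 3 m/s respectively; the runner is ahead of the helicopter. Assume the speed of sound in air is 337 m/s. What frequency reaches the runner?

The runner is ahead, so the helicopter is moving toward it while the runner is moving away from the helicopter.
With source approaching and observer receding, f' = f · (v − v_o)/(v − v_s).
f' = 23.3 × (337 − 3)/(337 − 65) = 23.3 × 334/272 ≈ 28.6 Hz.

28.6 Hz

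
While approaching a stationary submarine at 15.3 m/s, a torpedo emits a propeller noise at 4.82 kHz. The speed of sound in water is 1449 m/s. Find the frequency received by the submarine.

Moving source, stationary observer: f' = f · v/(v − v_s) since the source is approaching.
f' = 4.82 × 1449/(1449 − 15.3) = 4.82 × 1449/1434 ≈ 4.87 kHz.

4.87 kHz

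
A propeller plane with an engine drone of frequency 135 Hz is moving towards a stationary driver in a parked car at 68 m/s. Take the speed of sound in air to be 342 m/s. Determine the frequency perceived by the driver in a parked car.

169 Hz

Only the source moves, toward the listener, so f' = f · v/(v − v_s).
f' = 135 × 342/(342 − 68) = 135 × 342/274 ≈ 169 Hz.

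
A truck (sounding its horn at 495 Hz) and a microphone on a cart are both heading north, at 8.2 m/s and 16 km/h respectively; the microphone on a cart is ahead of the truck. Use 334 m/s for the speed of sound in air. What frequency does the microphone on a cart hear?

16 km/h = 4.444 m/s.
The microphone on a cart is ahead, so the truck is moving toward it while the microphone on a cart is moving away from the truck.
Both move, so f' = f · (v − v_o)/(v − v_s).
f' = 495 × (334 − 4.444)/(334 − 8.2) = 495 × 329.56/325.8 ≈ 501 Hz.

501 Hz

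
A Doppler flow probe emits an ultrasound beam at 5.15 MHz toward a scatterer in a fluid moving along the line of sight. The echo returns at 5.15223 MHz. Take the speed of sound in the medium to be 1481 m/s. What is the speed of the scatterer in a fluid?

0.32 m/s

Double Doppler shift off a moving reflector: f₂ = f₀ · (v + u)/(v − u) (u > 0 toward emitter).
Rearranging, u = v · (f₂ − f₀)/(f₂ + f₀) = 1481 × 0.00223/10.30223 ≈ 0.32 m/s.
So the scatterer in a fluid is moving at 0.32 m/s toward the emitter.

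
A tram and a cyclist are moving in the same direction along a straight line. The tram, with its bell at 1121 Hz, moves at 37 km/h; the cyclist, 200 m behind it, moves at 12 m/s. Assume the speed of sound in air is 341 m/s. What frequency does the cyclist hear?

37 km/h = 10.28 m/s.
The cyclist is behind, so the tram is moving away from it while the cyclist is moving toward the tram.
General Doppler shift: f' = f · (v + v_o)/(v + v_s).
f' = 1121 × (341 + 12)/(341 + 10.28) = 1121 × 353/351.28 ≈ 1126 Hz.

1126 Hz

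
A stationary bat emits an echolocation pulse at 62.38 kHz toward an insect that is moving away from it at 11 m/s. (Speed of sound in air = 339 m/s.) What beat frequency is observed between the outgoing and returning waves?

3921 Hz

The insect first receives the wave as a moving observer: f₁ = f₀ · (v − u)/v = 62.38 × (339 − 11)/339 ≈ 60.36 kHz.
On reflection it acts as a source moving away from the stationary detector: f₂ = f₁ · v/(v + u) = 60.36 × 339/350 ≈ 58.46 kHz.
Beat frequency (with f₀ = 62380 Hz): |f₂ − f₀| = 2u·f₀/(v + u) = 2 × 11 × 62380/350 ≈ 3921 Hz.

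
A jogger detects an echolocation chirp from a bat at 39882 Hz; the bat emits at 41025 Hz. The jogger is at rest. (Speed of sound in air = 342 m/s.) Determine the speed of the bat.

f' < f, so the bat is receding.
f' = f · v/(v + v_s) ⇒ v_s = v · |1 − f/f'|.
v_s = 342 × |1 − 41025/39882| = 342 × 0.02866 ≈ 9.8 m/s.

9.8 m/s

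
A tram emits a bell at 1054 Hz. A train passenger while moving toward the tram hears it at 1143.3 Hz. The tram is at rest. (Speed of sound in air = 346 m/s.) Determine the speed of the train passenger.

29 m/s

f' = f · (v + v_o)/v ⇒ v_o = v · |f'/f − 1|.
v_o = 346 × |1143.3/1054 − 1| = 346 × 0.08472 ≈ 29 m/s.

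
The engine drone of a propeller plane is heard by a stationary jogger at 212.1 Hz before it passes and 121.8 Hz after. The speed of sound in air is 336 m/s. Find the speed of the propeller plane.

f₁/f₂ = (v + v_s)/(v − v_s), so v_s = v · (f₁ − f₂)/(f₁ + f₂).
v_s = 336 × (212.1 − 121.8)/(212.1 + 121.8) = 336 × 90.3/333.9 ≈ 91 m/s.

91 m/s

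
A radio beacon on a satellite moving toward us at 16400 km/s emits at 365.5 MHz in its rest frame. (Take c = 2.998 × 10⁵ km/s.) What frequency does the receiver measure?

386.1 MHz

β = v/c = 16400/299800 = 0.0547.
Relativistic Doppler for frequency: f' = f₀ · √((1 + β)/(1 − β)).
f' = 365.5 × √(1.0547/0.9453) = 365.5 × 1.05628 ≈ 386.1 MHz.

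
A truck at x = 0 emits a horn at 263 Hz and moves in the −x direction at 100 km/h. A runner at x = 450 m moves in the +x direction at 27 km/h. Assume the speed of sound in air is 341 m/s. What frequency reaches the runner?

238 Hz

100 km/h = 27.78 m/s; 27 km/h = 7.5 m/s.
The observer lies on the +x side, so the source is heading away from the observer and the observer is heading away from the source.
With source receding and observer receding, f' = f · (v − v_o)/(v + v_s).
f' = 263 × (341 − 7.5)/(341 + 27.78) = 263 × 333.5/368.78 ≈ 238 Hz.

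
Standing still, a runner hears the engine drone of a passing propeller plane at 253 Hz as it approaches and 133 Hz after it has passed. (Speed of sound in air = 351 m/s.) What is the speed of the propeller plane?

f₁/f₂ = (v + v_s)/(v − v_s), so v_s = v · (f₁ − f₂)/(f₁ + f₂).
v_s = 351 × (253 − 133)/(253 + 133) = 351 × 120/386 ≈ 109 m/s.

109 m/s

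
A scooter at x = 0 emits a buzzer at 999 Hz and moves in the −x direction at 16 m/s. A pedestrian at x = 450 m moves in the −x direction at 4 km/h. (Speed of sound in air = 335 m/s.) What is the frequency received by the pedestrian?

4 km/h = 1.111 m/s.
The observer lies on the +x side, so the source is heading away from the observer and the observer is heading toward the source.
Both move, so f' = f · (v + v_o)/(v + v_s).
f' = 999 × (335 + 1.111)/(335 + 16) = 999 × 336.11/351 ≈ 957 Hz.

957 Hz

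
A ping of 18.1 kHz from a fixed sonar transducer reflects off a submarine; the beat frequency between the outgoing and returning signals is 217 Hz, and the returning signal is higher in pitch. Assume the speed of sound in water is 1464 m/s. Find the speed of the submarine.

Double Doppler shift off a moving reflector: f₂ = f₀ · (v + u)/(v − u) (u > 0 toward emitter).
Returning signal is higher, so f₂ = f₀ + Δf = 18100 + 217 = 18317 Hz.
Rearranging, u = v · (f₂ − f₀)/(f₂ + f₀) = 1464 × 217/36417 ≈ 8.7 m/s.
So the submarine is moving at 8.7 m/s toward the emitter.

8.7 m/s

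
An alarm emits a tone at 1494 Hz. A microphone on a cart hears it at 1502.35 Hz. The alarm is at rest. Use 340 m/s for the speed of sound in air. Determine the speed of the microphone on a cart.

1.90 m/s

f' > f, so the microphone on a cart is approaching.
f' = f · (v + v_o)/v ⇒ v_o = v · |f'/f − 1|.
v_o = 340 × |1502.35/1494 − 1| = 340 × 0.005589 ≈ 1.90 m/s.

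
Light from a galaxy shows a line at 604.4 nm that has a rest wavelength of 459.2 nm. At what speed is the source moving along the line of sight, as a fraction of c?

λ'/λ₀ = 1.3162 > 1 (redshift), so the source is receding.
λ'/λ₀ = √((1 + β)/(1 − β)) for a receding source ⇒ β = (r² − 1)/(r² + 1) with r = λ'/λ₀.
β = (1.7324 − 1)/(1.7324 + 1) ≈ 0.268.

0.268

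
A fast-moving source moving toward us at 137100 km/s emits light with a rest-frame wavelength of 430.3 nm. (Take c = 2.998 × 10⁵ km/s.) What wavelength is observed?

β = v/c = 137100/299800 = 0.4573.
Relativistic Doppler for wavelength: λ' = λ₀ · √((1 − β)/(1 + β)).
λ' = 430.3 × √(0.5427/1.4573) = 430.3 × 0.61024 ≈ 262.6 nm.

262.6 nm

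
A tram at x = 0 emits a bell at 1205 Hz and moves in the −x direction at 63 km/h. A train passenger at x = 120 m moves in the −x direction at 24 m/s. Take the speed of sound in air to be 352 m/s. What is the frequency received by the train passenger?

63 km/h = 17.5 m/s.
The observer lies on the +x side, so the source is heading away from the observer and the observer is heading toward the source.
General Doppler shift: f' = f · (v + v_o)/(v + v_s).
f' = 1205 × (352 + 24)/(352 + 17.5) = 1205 × 376/369.5 ≈ 1226 Hz.

1226 Hz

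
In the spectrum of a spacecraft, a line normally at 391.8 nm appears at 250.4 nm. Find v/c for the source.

0.420c

λ'/λ₀ = 0.6391 < 1 (blueshift), so the source is approaching.
λ'/λ₀ = √((1 − β)/(1 + β)) for an approaching source ⇒ β = (1 − r²)/(1 + r²) with r = λ'/λ₀.
β = (1 − 0.4085)/(1 + 0.4085) ≈ 0.420.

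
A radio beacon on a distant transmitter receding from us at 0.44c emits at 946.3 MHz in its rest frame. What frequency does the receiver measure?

Relativistic Doppler for frequency: f' = f₀ · √((1 − β)/(1 + β)).
f' = 946.3 × √(0.5600/1.4400) = 946.3 × 0.62361 ≈ 590.1 MHz.

590.1 MHz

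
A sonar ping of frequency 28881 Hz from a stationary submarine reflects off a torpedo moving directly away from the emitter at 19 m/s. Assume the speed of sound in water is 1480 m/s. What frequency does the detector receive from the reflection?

28149 Hz

At the torpedo (a moving observer), f₁ = f₀ · (v − u)/v = 28881 × 1461/1480 ≈ 28510 Hz.
On reflection it acts as a source moving away from the stationary detector: f₂ = f₁ · v/(v + u) = 28510 × 1480/1499 ≈ 28149 Hz.
Equivalently f₂ = f₀ · (v − u)/(v + u).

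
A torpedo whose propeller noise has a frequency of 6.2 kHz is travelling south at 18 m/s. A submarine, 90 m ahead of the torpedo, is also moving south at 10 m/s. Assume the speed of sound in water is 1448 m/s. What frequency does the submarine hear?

The submarine is ahead, so the torpedo is moving toward it while the submarine is moving away from the torpedo.
With source approaching and observer receding, f' = f · (v − v_o)/(v − v_s).
f' = 6.2 × (1448 − 10)/(1448 − 18) = 6.2 × 1438/1430 ≈ 6.23 kHz.

6.23 kHz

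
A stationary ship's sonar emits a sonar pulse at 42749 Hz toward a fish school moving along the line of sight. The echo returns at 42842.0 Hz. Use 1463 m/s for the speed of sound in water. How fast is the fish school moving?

Double Doppler shift off a moving reflector: f₂ = f₀ · (v + u)/(v − u) (u > 0 toward emitter).
Rearranging, u = v · (f₂ − f₀)/(f₂ + f₀) = 1463 × 93.0/85591.0 ≈ 1.59 m/s.
So the fish school is moving at 1.59 m/s toward the emitter.

1.59 m/s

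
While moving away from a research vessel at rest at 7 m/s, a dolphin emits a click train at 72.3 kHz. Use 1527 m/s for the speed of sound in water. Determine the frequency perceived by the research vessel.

72.0 kHz

Only the source moves, away from the listener, so f' = f · v/(v + v_s).
f' = 72.3 × 1527/(1527 + 7) = 72.3 × 1527/1534 ≈ 72.0 kHz.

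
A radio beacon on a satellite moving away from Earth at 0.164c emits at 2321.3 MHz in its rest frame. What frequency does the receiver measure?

1967.2 MHz

Relativistic Doppler for frequency: f' = f₀ · √((1 − β)/(1 + β)).
f' = 2321.3 × √(0.8360/1.1640) = 2321.3 × 0.84747 ≈ 1967.2 MHz.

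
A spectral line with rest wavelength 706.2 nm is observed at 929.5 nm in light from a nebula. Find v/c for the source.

λ'/λ₀ = 1.3162 > 1 (redshift), so the source is receding.
λ'/λ₀ = √((1 + β)/(1 − β)) for a receding source ⇒ β = (r² − 1)/(r² + 1) with r = λ'/λ₀.
β = (1.7324 − 1)/(1.7324 + 1) ≈ 0.268.

0.268c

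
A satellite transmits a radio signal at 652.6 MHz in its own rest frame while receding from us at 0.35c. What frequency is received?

Relativistic Doppler for frequency: f' = f₀ · √((1 − β)/(1 + β)).
f' = 652.6 × √(0.6500/1.3500) = 652.6 × 0.69389 ≈ 452.8 MHz.

452.8 MHz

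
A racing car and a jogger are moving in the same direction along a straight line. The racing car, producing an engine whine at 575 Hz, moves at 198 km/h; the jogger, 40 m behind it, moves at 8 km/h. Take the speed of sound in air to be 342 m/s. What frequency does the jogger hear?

198 km/h = 55 m/s; 8 km/h = 2.222 m/s.
The jogger is behind, so the racing car is moving away from it while the jogger is moving toward the racing car.
Both move, so f' = f · (v + v_o)/(v + v_s).
f' = 575 × (342 + 2.222)/(342 + 55) = 575 × 344.22/397 ≈ 499 Hz.

499 Hz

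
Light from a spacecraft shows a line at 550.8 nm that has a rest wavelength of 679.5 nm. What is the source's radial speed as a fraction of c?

0.207

λ'/λ₀ = 0.8106 < 1 (blueshift), so the source is approaching.
λ'/λ₀ = √((1 − β)/(1 + β)) for an approaching source ⇒ β = (1 − r²)/(1 + r²) with r = λ'/λ₀.
β = (1 − 0.6571)/(1 + 0.6571) ≈ 0.207.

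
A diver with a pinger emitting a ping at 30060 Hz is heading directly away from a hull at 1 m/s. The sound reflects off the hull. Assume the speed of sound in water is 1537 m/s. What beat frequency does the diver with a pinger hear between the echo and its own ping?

The hull receives the sound from a moving source: f₁ = f₀ · v/(v + v_e) = 30060 × 1537/1538 ≈ 30040.5 Hz.
On the return leg the diver with a pinger is a moving observer: f₂ = f₁ · (v − v_e)/v = 30040.5 × 1536/1537 ≈ 30020.9 Hz.
Equivalently f₂ = f₀ · (v − v_e)/(v + v_e).
Beat against the emitted tone: |f₂ − f₀| = 2v_e·f₀/(v + v_e) = 2 × 1 × 30060/1538 ≈ 39.1 Hz.

39.1 Hz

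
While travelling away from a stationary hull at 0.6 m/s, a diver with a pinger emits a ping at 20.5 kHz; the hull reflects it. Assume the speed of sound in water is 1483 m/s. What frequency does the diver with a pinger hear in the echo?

20.5 kHz

The hull receives the sound from a moving source: f₁ = f₀ · v/(v + v_e) = 20.5 × 1483/1483.6 ≈ 20.5 kHz.
On the return leg the diver with a pinger is a moving observer: f₂ = f₁ · (v − v_e)/v = 20.5 × 1482.4/1483 ≈ 20.5 kHz.
Equivalently f₂ = f₀ · (v − v_e)/(v + v_e).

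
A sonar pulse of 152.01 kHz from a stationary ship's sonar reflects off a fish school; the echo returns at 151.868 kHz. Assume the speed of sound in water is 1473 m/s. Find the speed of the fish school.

Double Doppler shift off a moving reflector: f₂ = f₀ · (v + u)/(v − u) (u > 0 toward emitter).
Rearranging, u = v · (f₂ − f₀)/(f₂ + f₀) = 1473 × -0.142/303.878 ≈ -0.69 m/s.
So the fish school is moving at 0.69 m/s away from the emitter.

0.69 m/s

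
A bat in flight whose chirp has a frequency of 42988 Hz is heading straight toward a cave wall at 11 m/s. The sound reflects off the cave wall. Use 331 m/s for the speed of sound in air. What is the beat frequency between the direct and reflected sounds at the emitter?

The cave wall receives the sound from a moving source: f₁ = f₀ · v/(v − v_e) = 42988 × 331/320 ≈ 44466 Hz.
On the return leg the bat in flight is a moving observer: f₂ = f₁ · (v + v_e)/v = 44466 × 342/331 ≈ 45943 Hz.
Beat against the emitted tone: |f₂ − f₀| = 2v_e·f₀/(v − v_e) = 2 × 11 × 42988/320 ≈ 2955 Hz.

2955 Hz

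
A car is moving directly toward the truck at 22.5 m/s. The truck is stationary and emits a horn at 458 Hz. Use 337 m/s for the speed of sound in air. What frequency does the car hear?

489 Hz

Only the observer moves, toward the source, so f' = f · (v + v_o)/v.
f' = 458 × (337 + 22.5)/337 = 458 × 359.5/337 ≈ 489 Hz.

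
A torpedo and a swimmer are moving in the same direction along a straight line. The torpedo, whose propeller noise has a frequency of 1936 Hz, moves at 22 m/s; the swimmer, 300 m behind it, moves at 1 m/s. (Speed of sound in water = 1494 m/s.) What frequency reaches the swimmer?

1909 Hz

The swimmer is behind, so the torpedo is moving away from it while the swimmer is moving toward the torpedo.
Both move, so f' = f · (v + v_o)/(v + v_s).
f' = 1936 × (1494 + 1)/(1494 + 22) = 1936 × 1495/1516 ≈ 1909 Hz.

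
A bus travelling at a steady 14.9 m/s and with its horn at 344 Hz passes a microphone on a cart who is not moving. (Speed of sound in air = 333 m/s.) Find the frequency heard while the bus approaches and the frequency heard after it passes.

360 Hz approaching; 329 Hz receding

Approaching: f₁ = f · v/(v − v_s) = 344 × 333/318.1 ≈ 360 Hz.
Receding: f₂ = f · v/(v + v_s) = 344 × 333/347.9 ≈ 329 Hz.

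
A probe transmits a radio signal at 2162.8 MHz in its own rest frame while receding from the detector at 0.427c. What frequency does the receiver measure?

1370.5 MHz

Relativistic Doppler for frequency: f' = f₀ · √((1 − β)/(1 + β)).
f' = 2162.8 × √(0.5730/1.4270) = 2162.8 × 0.63367 ≈ 1370.5 MHz.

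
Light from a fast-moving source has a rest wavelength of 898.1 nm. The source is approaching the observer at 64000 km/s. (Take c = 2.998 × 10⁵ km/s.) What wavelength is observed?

723.0 nm

β = v/c = 64000/299800 = 0.2135.
Relativistic Doppler for wavelength: λ' = λ₀ · √((1 − β)/(1 + β)).
λ' = 898.1 × √(0.7865/1.2135) = 898.1 × 0.80508 ≈ 723.0 nm.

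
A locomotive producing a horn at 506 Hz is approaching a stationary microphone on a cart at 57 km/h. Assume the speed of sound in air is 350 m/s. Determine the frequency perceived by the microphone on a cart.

57 km/h = 15.83 m/s.
Only the source moves, toward the listener, so f' = f · v/(v − v_s).
f' = 506 × 350/(350 − 15.83) = 506 × 350/334.2 ≈ 530 Hz.

530 Hz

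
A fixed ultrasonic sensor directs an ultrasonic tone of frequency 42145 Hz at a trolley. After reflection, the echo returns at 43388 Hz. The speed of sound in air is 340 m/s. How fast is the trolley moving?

4.9 m/s

Double Doppler shift off a moving reflector: f₂ = f₀ · (v + u)/(v − u) (u > 0 toward emitter).
Rearranging, u = v · (f₂ − f₀)/(f₂ + f₀) = 340 × 1243/85533 ≈ 4.9 m/s.
So the trolley is moving at 4.9 m/s toward the emitter.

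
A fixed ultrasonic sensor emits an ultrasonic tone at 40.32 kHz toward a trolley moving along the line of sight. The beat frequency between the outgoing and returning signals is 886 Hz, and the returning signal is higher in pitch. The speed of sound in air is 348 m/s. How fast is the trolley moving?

3.8 m/s

Double Doppler shift off a moving reflector: f₂ = f₀ · (v + u)/(v − u) (u > 0 toward emitter).
Returning signal is higher, so f₂ = f₀ + Δf = 40320 + 886 = 41206 Hz.
Rearranging, u = v · (f₂ − f₀)/(f₂ + f₀) = 348 × 886/81526 ≈ 3.8 m/s.
So the trolley is moving at 3.8 m/s toward the emitter.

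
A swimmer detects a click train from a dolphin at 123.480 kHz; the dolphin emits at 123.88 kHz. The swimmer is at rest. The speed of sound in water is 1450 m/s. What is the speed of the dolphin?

4.7 m/s

f' < f, so the dolphin is receding.
f' = f · v/(v + v_s) ⇒ v_s = v · |1 − f/f'|.
v_s = 1450 × |1 − 123.88/123.480| = 1450 × 0.003239 ≈ 4.7 m/s.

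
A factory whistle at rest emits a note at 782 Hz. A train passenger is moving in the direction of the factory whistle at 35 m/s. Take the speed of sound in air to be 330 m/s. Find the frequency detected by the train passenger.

865 Hz

Moving observer, stationary source: f' = f · (v + v_o)/v.
f' = 782 × (330 + 35)/330 = 782 × 365/330 ≈ 865 Hz.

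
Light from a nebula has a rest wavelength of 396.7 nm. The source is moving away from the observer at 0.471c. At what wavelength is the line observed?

Relativistic Doppler for wavelength: λ' = λ₀ · √((1 + β)/(1 − β)).
λ' = 396.7 × √(1.4710/0.5290) = 396.7 × 1.66755 ≈ 661.5 nm.

661.5 nm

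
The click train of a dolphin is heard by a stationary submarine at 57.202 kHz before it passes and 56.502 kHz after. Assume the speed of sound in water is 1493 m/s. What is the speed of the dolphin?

f₁/f₂ = (v + v_s)/(v − v_s), so v_s = v · (f₁ − f₂)/(f₁ + f₂).
v_s = 1493 × (57.202 − 56.502)/(57.202 + 56.502) = 1493 × 0.700/113.704 ≈ 9.2 m/s.

9.2 m/s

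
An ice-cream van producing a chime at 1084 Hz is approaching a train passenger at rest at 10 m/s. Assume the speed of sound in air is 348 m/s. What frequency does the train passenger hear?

1116 Hz

With the source moving toward a stationary observer, f' = f · v/(v − v_s).
f' = 1084 × 348/(348 − 10) = 1084 × 348/338 ≈ 1116 Hz.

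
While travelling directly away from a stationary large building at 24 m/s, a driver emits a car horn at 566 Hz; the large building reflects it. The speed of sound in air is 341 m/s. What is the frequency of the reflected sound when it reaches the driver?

The large building receives the sound from a moving source: f₁ = f₀ · v/(v + v_e) = 566 × 341/365 ≈ 529 Hz.
On the return leg the driver is a moving observer: f₂ = f₁ · (v − v_e)/v = 529 × 317/341 ≈ 492 Hz.
Equivalently f₂ = f₀ · (v − v_e)/(v + v_e).

492 Hz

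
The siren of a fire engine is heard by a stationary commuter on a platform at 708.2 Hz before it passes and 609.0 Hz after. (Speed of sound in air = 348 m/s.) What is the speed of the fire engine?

f₁/f₂ = (v + v_s)/(v − v_s), so v_s = v · (f₁ − f₂)/(f₁ + f₂).
v_s = 348 × (708.2 − 609.0)/(708.2 + 609.0) = 348 × 99.2/1317.2 ≈ 26 m/s.

26 m/s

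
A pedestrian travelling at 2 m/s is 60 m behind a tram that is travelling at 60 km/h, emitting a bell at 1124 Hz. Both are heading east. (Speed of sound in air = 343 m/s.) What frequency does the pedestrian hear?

60 km/h = 16.67 m/s.
The pedestrian is behind, so the tram is moving away from it while the pedestrian is moving toward the tram.
General Doppler shift: f' = f · (v + v_o)/(v + v_s).
f' = 1124 × (343 + 2)/(343 + 16.67) = 1124 × 345/359.67 ≈ 1078 Hz.

1078 Hz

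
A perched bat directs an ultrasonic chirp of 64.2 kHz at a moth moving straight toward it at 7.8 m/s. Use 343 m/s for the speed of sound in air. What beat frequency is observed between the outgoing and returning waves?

At the moth (a moving observer), f₁ = f₀ · (v + u)/v = 64.2 × 350.8/343 ≈ 65.66 kHz.
The reflection then acts as a moving source: f₂ = f₁ · v/(v − u) ≈ 67.19 kHz.
Beat frequency (with f₀ = 64200 Hz): |f₂ − f₀| = 2u·f₀/(v − u) = 2 × 7.8 × 64200/335.2 ≈ 2988 Hz.

2988 Hz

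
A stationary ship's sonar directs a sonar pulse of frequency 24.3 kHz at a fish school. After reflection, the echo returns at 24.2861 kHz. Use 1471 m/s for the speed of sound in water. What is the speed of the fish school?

0.42 m/s

Double Doppler shift off a moving reflector: f₂ = f₀ · (v + u)/(v − u) (u > 0 toward emitter).
Rearranging, u = v · (f₂ − f₀)/(f₂ + f₀) = 1471 × -0.0139/48.5861 ≈ -0.42 m/s.
So the fish school is moving at 0.42 m/s away from the emitter.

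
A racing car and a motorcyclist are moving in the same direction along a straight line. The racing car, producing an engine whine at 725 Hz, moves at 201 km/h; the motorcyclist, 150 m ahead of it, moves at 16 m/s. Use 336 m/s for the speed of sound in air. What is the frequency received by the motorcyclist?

201 km/h = 55.83 m/s.
The motorcyclist is ahead, so the racing car is moving toward it while the motorcyclist is moving away from the racing car.
Both move, so f' = f · (v − v_o)/(v − v_s).
f' = 725 × (336 − 16)/(336 − 55.83) = 725 × 320/280.17 ≈ 828 Hz.

828 Hz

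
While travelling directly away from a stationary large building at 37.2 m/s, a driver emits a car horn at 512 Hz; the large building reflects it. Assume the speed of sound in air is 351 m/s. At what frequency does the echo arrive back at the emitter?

The large building receives the sound from a moving source: f₁ = f₀ · v/(v + v_e) = 512 × 351/388.2 ≈ 463 Hz.
On the return leg the driver is a moving observer: f₂ = f₁ · (v − v_e)/v = 463 × 313.8/351 ≈ 414 Hz.

414 Hz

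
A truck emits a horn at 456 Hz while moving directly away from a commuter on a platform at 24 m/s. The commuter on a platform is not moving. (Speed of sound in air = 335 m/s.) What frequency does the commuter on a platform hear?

426 Hz

Only the source moves, away from the listener, so f' = f · v/(v + v_s).
f' = 456 × 335/(335 + 24) = 456 × 335/359 ≈ 426 Hz.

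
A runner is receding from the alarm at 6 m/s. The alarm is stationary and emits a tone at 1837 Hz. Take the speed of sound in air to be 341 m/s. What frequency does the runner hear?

Moving observer, stationary source: f' = f · (v − v_o)/v.
f' = 1837 × (341 − 6)/341 = 1837 × 335/341 ≈ 1805 Hz.

1805 Hz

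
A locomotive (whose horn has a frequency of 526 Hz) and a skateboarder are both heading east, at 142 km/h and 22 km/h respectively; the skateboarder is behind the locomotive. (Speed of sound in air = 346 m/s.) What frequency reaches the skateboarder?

481 Hz

142 km/h = 39.44 m/s; 22 km/h = 6.111 m/s.
The skateboarder is behind, so the locomotive is moving away from it while the skateboarder is moving toward the locomotive.
With source receding and observer approaching, f' = f · (v + v_o)/(v + v_s).
f' = 526 × (346 + 6.111)/(346 + 39.44) = 526 × 352.11/385.44 ≈ 481 Hz.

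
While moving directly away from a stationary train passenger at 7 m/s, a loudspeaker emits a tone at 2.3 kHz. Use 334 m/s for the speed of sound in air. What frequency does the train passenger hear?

Moving source, stationary observer: f' = f · v/(v + v_s) since the source is receding.
f' = 2.3 × 334/(334 + 7) = 2.3 × 334/341 ≈ 2.25 kHz.

2.25 kHz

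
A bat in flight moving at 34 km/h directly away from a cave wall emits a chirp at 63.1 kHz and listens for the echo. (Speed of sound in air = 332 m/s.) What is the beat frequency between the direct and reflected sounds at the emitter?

3491 Hz

34 km/h = 9.444 m/s.
The cave wall receives the sound from a moving source: f₁ = f₀ · v/(v + v_e) = 63.1 × 332/341.44 ≈ 61.35 kHz.
On the return leg the bat in flight is a moving observer: f₂ = f₁ · (v − v_e)/v = 61.35 × 322.56/332 ≈ 59.61 kHz.
Beat against the emitted tone (with f₀ = 63100 Hz): |f₂ − f₀| = 2v_e·f₀/(v + v_e) = 2 × 9.444 × 63100/341.44 ≈ 3491 Hz.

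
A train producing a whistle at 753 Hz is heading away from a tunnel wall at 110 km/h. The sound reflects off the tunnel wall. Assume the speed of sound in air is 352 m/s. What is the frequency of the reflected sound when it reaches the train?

633 Hz

110 km/h = 30.56 m/s.
The tunnel wall receives the sound from a moving source: f₁ = f₀ · v/(v + v_e) = 753 × 352/382.56 ≈ 693 Hz.
On the return leg the train is a moving observer: f₂ = f₁ · (v − v_e)/v = 693 × 321.44/352 ≈ 633 Hz.
Equivalently f₂ = f₀ · (v − v_e)/(v + v_e).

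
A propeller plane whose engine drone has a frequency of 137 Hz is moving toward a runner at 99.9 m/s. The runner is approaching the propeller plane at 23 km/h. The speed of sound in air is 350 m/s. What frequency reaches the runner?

23 km/h = 6.389 m/s.
Both move, so f' = f · (v + v_o)/(v − v_s).
f' = 137 × (350 + 6.389)/(350 − 99.9) = 137 × 356.39/250.1 ≈ 195 Hz.

195 Hz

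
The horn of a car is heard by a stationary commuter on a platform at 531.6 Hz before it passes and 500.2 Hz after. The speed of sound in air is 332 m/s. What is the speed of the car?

10.1 m/s

f₁/f₂ = (v + v_s)/(v − v_s), so v_s = v · (f₁ − f₂)/(f₁ + f₂).
v_s = 332 × (531.6 − 500.2)/(531.6 + 500.2) = 332 × 31.4/1031.8 ≈ 10.1 m/s.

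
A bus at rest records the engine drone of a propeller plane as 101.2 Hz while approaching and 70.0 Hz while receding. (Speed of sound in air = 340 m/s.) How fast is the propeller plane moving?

62 m/s

f₁/f₂ = (v + v_s)/(v − v_s), so v_s = v · (f₁ − f₂)/(f₁ + f₂).
v_s = 340 × (101.2 − 70.0)/(101.2 + 70.0) = 340 × 31.2/171.2 ≈ 62 m/s.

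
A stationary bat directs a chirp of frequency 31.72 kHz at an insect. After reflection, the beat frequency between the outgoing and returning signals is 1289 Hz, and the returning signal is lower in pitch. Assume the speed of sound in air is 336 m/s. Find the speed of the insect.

Double Doppler shift off a moving reflector: f₂ = f₀ · (v + u)/(v − u) (u > 0 toward emitter).
Returning signal is lower, so f₂ = f₀ − Δf = 31720 − 1289 = 30431 Hz.
Rearranging, u = v · (f₂ − f₀)/(f₂ + f₀) = 336 × -1289/62151 ≈ -7.0 m/s.
So the insect is moving at 7.0 m/s away from the emitter.

7.0 m/s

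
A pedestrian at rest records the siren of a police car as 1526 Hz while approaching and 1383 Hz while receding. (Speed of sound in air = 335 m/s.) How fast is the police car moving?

f₁/f₂ = (v + v_s)/(v − v_s), so v_s = v · (f₁ − f₂)/(f₁ + f₂).
v_s = 335 × (1526 − 1383)/(1526 + 1383) = 335 × 143/2909 ≈ 16.5 m/s.

16.5 m/s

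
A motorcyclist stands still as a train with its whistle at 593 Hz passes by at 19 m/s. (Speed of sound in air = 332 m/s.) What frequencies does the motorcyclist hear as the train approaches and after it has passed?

629 Hz approaching; 561 Hz receding

Approaching: f₁ = f · v/(v − v_s) = 593 × 332/313 ≈ 629 Hz.
Receding: f₂ = f · v/(v + v_s) = 593 × 332/351 ≈ 561 Hz.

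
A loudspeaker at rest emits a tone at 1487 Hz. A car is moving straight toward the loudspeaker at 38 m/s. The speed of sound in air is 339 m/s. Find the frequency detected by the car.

1654 Hz

Moving observer, stationary source: f' = f · (v + v_o)/v.
f' = 1487 × (339 + 38)/339 = 1487 × 377/339 ≈ 1654 Hz.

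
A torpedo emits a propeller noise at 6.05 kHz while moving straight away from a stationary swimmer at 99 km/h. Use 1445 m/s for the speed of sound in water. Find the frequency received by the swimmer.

99 km/h = 27.5 m/s.
Only the source moves, away from the listener, so f' = f · v/(v + v_s).
f' = 6.05 × 1445/(1445 + 27.5) = 6.05 × 1445/1472 ≈ 5.94 kHz.

5.94 kHz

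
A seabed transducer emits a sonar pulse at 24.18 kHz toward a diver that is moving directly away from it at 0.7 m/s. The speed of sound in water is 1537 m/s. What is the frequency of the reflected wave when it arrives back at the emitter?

The diver first receives the wave as a moving observer: f₁ = f₀ · (v − u)/v = 24.18 × (1537 − 0.7)/1537 ≈ 24.2 kHz.
On reflection it acts as a source moving away from the stationary detector: f₂ = f₁ · v/(v + u) = 24.2 × 1537/1537.7 ≈ 24.2 kHz.
Equivalently f₂ = f₀ · (v − u)/(v + u).

24.2 kHz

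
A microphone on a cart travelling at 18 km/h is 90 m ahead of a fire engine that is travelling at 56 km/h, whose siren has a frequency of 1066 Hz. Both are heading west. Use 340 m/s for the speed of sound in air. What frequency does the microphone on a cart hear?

56 km/h = 15.56 m/s; 18 km/h = 5 m/s.
The microphone on a cart is ahead, so the fire engine is moving toward it while the microphone on a cart is moving away from the fire engine.
General Doppler shift: f' = f · (v − v_o)/(v − v_s).
f' = 1066 × (340 − 5)/(340 − 15.56) = 1066 × 335/324.44 ≈ 1101 Hz.

1101 Hz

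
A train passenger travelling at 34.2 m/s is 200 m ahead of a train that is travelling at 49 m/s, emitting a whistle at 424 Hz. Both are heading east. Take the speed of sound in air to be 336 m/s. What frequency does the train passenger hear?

The train passenger is ahead, so the train is moving toward it while the train passenger is moving away from the train.
Both move, so f' = f · (v − v_o)/(v − v_s).
f' = 424 × (336 − 34.2)/(336 − 49) = 424 × 301.8/287 ≈ 446 Hz.

446 Hz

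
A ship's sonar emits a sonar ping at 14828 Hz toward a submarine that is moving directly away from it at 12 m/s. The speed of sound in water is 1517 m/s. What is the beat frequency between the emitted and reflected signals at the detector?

233 Hz

The submarine first receives the wave as a moving observer: f₁ = f₀ · (v − u)/v = 14828 × (1517 − 12)/1517 ≈ 14711 Hz.
On reflection it acts as a source moving away from the stationary detector: f₂ = f₁ · v/(v + u) = 14711 × 1517/1529 ≈ 14595 Hz.
Equivalently f₂ = f₀ · (v − u)/(v + u).
Beat frequency: |f₂ − f₀| = 2u·f₀/(v + u) = 2 × 12 × 14828/1529 ≈ 233 Hz.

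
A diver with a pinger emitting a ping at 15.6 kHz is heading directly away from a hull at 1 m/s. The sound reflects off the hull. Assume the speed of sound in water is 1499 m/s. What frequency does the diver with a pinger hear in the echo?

15.58 kHz

The hull receives the sound from a moving source: f₁ = f₀ · v/(v + v_e) = 15.6 × 1499/1500 ≈ 15.59 kHz.
On the return leg the diver with a pinger is a moving observer: f₂ = f₁ · (v − v_e)/v = 15.59 × 1498/1499 ≈ 15.58 kHz.
Equivalently f₂ = f₀ · (v − v_e)/(v + v_e).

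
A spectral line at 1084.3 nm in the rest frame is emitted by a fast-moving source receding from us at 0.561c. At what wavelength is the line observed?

Relativistic Doppler for wavelength: λ' = λ₀ · √((1 + β)/(1 − β)).
λ' = 1084.3 × √(1.5610/0.4390) = 1084.3 × 1.88569 ≈ 2044.6 nm.

2044.6 nm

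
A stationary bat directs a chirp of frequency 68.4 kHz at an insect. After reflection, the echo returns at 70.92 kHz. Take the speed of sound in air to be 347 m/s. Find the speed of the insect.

Double Doppler shift off a moving reflector: f₂ = f₀ · (v + u)/(v − u) (u > 0 toward emitter).
Rearranging, u = v · (f₂ − f₀)/(f₂ + f₀) = 347 × 2.52/139.32 ≈ 6.3 m/s.
So the insect is moving at 6.3 m/s toward the emitter.

6.3 m/s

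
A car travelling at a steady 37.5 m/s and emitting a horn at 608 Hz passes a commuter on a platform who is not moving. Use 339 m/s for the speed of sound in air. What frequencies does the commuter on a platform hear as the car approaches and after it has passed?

Approaching: f₁ = f · v/(v − v_s) = 608 × 339/301.5 ≈ 684 Hz.
Receding: f₂ = f · v/(v + v_s) = 608 × 339/376.5 ≈ 547 Hz.

684 Hz approaching; 547 Hz receding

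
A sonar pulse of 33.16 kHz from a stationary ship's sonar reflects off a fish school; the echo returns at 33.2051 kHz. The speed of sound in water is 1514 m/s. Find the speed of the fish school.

1.03 m/s

Double Doppler shift off a moving reflector: f₂ = f₀ · (v + u)/(v − u) (u > 0 toward emitter).
Rearranging, u = v · (f₂ − f₀)/(f₂ + f₀) = 1514 × 0.0451/66.3651 ≈ 1.03 m/s.
So the fish school is moving at 1.03 m/s toward the emitter.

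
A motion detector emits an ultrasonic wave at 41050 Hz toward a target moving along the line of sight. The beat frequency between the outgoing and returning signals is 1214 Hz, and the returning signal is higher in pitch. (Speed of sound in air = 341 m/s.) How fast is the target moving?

Double Doppler shift off a moving reflector: f₂ = f₀ · (v + u)/(v − u) (u > 0 toward emitter).
Returning signal is higher, so f₂ = f₀ + Δf = 41050 + 1214 = 42264 Hz.
Rearranging, u = v · (f₂ − f₀)/(f₂ + f₀) = 341 × 1214/83314 ≈ 5.0 m/s.
So the target is moving at 5.0 m/s toward the emitter.

5.0 m/s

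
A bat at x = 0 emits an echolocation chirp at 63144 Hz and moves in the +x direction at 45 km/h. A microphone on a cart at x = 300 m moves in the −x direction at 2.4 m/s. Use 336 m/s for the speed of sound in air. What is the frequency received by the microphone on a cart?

66052 Hz

45 km/h = 12.5 m/s.
The observer lies on the +x side, so the source is heading toward the observer and the observer is heading toward the source.
General Doppler shift: f' = f · (v + v_o)/(v − v_s).
f' = 63144 × (336 + 2.4)/(336 − 12.5) = 63144 × 338.4/323.5 ≈ 66052 Hz.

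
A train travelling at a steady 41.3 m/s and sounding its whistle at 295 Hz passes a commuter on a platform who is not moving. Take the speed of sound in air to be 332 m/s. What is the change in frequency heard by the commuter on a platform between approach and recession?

74.5 Hz

Approaching: f₁ = f · v/(v − v_s) = 295 × 332/290.7 ≈ 336.9 Hz.
Receding: f₂ = f · v/(v + v_s) = 295 × 332/373.3 ≈ 262.4 Hz.
Drop: f₁ − f₂ = 2f·v·v_s/(v² − v_s²) = 2 × 295 × 332 × 41.3/(332² − 41.3²) ≈ 74.5 Hz.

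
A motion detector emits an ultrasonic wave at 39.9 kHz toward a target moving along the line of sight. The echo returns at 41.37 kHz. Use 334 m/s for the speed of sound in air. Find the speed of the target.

6.0 m/s

Double Doppler shift off a moving reflector: f₂ = f₀ · (v + u)/(v − u) (u > 0 toward emitter).
Rearranging, u = v · (f₂ − f₀)/(f₂ + f₀) = 334 × 1.47/81.27 ≈ 6.0 m/s.
So the target is moving at 6.0 m/s toward the emitter.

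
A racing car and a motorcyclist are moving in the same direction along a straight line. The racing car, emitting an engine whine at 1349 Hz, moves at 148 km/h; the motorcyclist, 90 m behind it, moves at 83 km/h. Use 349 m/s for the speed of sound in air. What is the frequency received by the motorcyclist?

148 km/h = 41.11 m/s; 83 km/h = 23.06 m/s.
The motorcyclist is behind, so the racing car is moving away from it while the motorcyclist is moving toward the racing car.
With source receding and observer approaching, f' = f · (v + v_o)/(v + v_s).
f' = 1349 × (349 + 23.06)/(349 + 41.11) = 1349 × 372.06/390.11 ≈ 1287 Hz.

1287 Hz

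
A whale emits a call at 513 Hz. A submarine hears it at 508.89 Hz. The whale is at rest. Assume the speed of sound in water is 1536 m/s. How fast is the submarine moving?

f' < f, so the submarine is receding.
f' = f · (v − v_o)/v ⇒ v_o = v · |f'/f − 1|.
v_o = 1536 × |508.89/513 − 1| = 1536 × 0.008012 ≈ 12.3 m/s.

12.3 m/s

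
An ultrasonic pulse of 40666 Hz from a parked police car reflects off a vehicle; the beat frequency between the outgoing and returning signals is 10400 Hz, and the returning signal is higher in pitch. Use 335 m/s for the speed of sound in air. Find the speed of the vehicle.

38 m/s

Double Doppler shift off a moving reflector: f₂ = f₀ · (v + u)/(v − u) (u > 0 toward emitter).
Returning signal is higher, so f₂ = f₀ + Δf = 40666 + 10400 = 51066 Hz.
Rearranging, u = v · (f₂ − f₀)/(f₂ + f₀) = 335 × 10400/91732 ≈ 38 m/s.
So the vehicle is moving at 38 m/s toward the emitter.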